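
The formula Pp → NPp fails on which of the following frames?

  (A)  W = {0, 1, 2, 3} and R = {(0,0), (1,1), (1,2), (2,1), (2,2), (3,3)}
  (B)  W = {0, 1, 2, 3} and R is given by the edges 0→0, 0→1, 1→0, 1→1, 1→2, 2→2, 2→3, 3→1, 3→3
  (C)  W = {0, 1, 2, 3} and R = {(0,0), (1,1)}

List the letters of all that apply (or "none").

The schema Pp → NPp is axiom 5; it is valid on a frame iff R is euclidean.
(A) R is euclidean (any two R-successors of the same world are R-related), so the schema is valid here.
(B) R is not euclidean (1 R 0 and 1 R 2 but not 0 R 2), so the schema fails here.
(C) R is euclidean (any two R-successors of the same world are R-related), so the schema is valid here.

B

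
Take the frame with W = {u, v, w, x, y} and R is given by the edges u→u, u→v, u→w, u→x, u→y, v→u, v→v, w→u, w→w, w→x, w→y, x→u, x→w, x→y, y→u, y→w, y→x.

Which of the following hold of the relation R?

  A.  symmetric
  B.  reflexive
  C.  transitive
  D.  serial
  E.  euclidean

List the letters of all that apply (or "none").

(A) symmetric: every R-edge is matched by its reverse.
(B) not reflexive: not x R x.
(C) not transitive: v R u and u R w but not v R w.
(D) serial: every world has an R-successor.
(E) not euclidean: u R v and u R w but not v R w.

A, D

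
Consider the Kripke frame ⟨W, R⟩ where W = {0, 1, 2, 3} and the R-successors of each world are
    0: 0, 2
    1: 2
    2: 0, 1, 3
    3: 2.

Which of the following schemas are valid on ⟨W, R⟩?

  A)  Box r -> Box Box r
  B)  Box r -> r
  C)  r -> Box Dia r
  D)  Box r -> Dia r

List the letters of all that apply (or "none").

C, D

R is not reflexive: not 1 R 1.
R is symmetric: every R-edge is matched by its reverse.
R is not transitive: 0 R 2 and 2 R 1 but not 0 R 1.
R is serial: every world has an R-successor.
(A) Box r -> Box Box r (axiom 4) characterises the transitive frames. R is not transitive — not valid.
(B) Box r -> r is axiom T; it is valid on a frame exactly when R is reflexive. R is not reflexive, so not valid.
(C) r -> Box Dia r (axiom B) characterises the symmetric frames. R is symmetric — valid.
(D) Box r -> Dia r (axiom D) characterises the serial frames. R is serial — valid.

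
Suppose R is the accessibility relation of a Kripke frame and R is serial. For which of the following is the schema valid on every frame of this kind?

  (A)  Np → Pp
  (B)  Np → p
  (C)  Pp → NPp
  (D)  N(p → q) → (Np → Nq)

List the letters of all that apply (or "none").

A, D

(A) Np → Pp (axiom D) characterises the serial frames. Every such R is serial — valid.
(B) Np → p (axiom T) characterises the reflexive frames. Such an R need not be reflexive — not valid.
(C) axiom 5: valid iff R is euclidean. Such an R need not be euclidean — not valid.
(D) N(p → q) → (Np → Nq) is axiom K, valid on every Kripke frame — valid.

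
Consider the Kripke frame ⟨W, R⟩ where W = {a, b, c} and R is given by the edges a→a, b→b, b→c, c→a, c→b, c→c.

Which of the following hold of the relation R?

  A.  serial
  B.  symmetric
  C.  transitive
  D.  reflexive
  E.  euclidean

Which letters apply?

A, D

(A) serial: every world has an R-successor.
(B) not symmetric: c R a but not a R c.
(C) not transitive: b R c and c R a but not b R a.
(D) reflexive: each world relates to itself.
(E) not euclidean: c R a and c R b but not a R b.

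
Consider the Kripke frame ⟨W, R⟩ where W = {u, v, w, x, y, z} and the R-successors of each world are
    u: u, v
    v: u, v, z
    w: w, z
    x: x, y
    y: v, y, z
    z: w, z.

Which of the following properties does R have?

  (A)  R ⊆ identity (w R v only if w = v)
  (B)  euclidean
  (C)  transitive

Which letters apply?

(A) not ⊆ identity: u R v with u ≠ v.
(B) not euclidean: v R u and v R z but not u R z.
(C) not transitive: u R v and v R z but not u R z.

none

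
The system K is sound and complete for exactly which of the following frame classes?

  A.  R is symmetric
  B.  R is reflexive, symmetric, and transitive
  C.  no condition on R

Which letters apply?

C

(A) this class determines KB, not K.
(B) this class determines S5, not K.
(C) K is sound and complete for exactly this class.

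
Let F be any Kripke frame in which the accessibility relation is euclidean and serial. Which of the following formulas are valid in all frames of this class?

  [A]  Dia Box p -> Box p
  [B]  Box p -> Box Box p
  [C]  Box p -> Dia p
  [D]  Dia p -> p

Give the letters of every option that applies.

A, C

(A) Dia Box p -> Box p is the dual of axiom 5; it is valid on a frame exactly when R is euclidean. Every such R is euclidean, so valid.
(B) axiom 4: valid iff R is transitive. Such an R need not be transitive — not valid.
(C) axiom D: valid iff R is serial. Every such R is serial — valid.
(D) Dia p -> p (the converse of T) corresponds to R being a subset of the identity. Such an R need not be a subset of the identity, so not valid.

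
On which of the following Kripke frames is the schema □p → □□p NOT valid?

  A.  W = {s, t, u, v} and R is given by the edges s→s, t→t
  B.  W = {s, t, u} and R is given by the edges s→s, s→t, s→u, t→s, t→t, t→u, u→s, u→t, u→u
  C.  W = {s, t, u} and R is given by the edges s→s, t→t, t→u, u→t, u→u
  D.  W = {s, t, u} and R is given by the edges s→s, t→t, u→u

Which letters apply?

none

The schema □p → □□p is axiom 4; it is valid on a frame iff R is transitive.
(A) R is transitive (R is closed under composition), so the schema is valid here.
(B) R is transitive (R is closed under composition), so the schema is valid here.
(C) R is transitive (R is closed under composition), so the schema is valid here.
(D) R is transitive (R is closed under composition), so the schema is valid here.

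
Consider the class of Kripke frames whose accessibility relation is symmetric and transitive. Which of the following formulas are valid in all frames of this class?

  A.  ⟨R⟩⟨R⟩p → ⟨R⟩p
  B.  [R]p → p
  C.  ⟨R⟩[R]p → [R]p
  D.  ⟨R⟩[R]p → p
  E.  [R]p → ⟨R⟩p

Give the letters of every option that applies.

A symmetric transitive relation is euclidean (uRv and uRw give vRu by symmetry, then vRw by transitivity).
(A) ⟨R⟩⟨R⟩p → ⟨R⟩p is the dual of axiom 4, which corresponds to transitivity. Every such R is transitive — valid.
(B) [R]p → p is axiom T, which corresponds to reflexivity. Such an R need not be reflexive — not valid.
(C) ⟨R⟩[R]p → [R]p is the dual of axiom 5, which corresponds to the euclidean property. Every such R is euclidean — valid.
(D) ⟨R⟩[R]p → p (the dual of axiom B) characterises the symmetric frames. Every such R is symmetric — valid.
(E) [R]p → ⟨R⟩p is axiom D, which corresponds to seriality. Such an R need not be serial — not valid.

A, C, D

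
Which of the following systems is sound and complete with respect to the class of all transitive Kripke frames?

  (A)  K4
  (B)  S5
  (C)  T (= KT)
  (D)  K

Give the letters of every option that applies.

A

(A) K4 is determined by exactly this class.
(B) S5 is determined by the class of reflexive, symmetric, and transitive frames.
(C) T (= KT) is determined by the class of reflexive frames.
(D) K is determined by the class of arbitrary frames.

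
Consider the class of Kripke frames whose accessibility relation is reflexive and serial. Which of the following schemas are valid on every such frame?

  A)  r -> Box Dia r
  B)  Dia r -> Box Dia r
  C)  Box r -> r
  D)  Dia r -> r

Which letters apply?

(A) r -> Box Dia r (axiom B) characterises the symmetric frames. Such an R need not be symmetric — not valid.
(B) Dia r -> Box Dia r (axiom 5) characterises the euclidean frames. Such an R need not be euclidean — not valid.
(C) Box r -> r is axiom T; it is valid on a frame exactly when R is reflexive. Every such R is reflexive, so valid.
(D) Dia r -> r is valid only on frames where every R-edge is a self-loop. Such an R need not be a subset of the identity — not valid.

C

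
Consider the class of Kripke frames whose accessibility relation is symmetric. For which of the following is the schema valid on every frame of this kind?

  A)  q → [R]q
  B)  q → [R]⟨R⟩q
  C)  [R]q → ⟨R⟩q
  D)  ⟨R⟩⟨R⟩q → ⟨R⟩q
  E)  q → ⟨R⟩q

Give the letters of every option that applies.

B

(A) q → [R]q is valid only on frames where every R-edge is a self-loop. Such an R need not be a subset of the identity — not valid.
(B) axiom B: valid iff R is symmetric. Every such R is symmetric — valid.
(C) [R]q → ⟨R⟩q (axiom D) characterises the serial frames. Such an R need not be serial — not valid.
(D) the dual of axiom 4: valid iff R is transitive. Such an R need not be transitive — not valid.
(E) q → ⟨R⟩q is the dual of axiom T; it is valid on a frame exactly when R is reflexive. Such an R need not be reflexive, so not valid.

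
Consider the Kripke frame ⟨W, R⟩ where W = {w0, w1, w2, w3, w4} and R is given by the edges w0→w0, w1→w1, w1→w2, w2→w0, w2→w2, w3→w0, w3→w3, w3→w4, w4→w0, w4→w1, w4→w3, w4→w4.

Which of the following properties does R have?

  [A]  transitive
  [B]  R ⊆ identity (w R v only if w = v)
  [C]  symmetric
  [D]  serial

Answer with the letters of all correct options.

(A) not transitive: w1 R w2 and w2 R w0 but not w1 R w0.
(B) not ⊆ identity: w1 R w2 with w1 ≠ w2.
(C) not symmetric: w1 R w2 but not w2 R w1.
(D) serial: every world has an R-successor.

D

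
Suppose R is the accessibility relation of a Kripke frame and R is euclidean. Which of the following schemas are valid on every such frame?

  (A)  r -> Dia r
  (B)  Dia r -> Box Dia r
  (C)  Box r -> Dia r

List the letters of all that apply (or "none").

B

(A) r -> Dia r (the dual of axiom T) characterises the reflexive frames. Such an R need not be reflexive — not valid.
(B) Dia r -> Box Dia r is axiom 5; it is valid on a frame exactly when R is euclidean. Every such R is euclidean, so valid.
(C) Box r -> Dia r is axiom D; it is valid on a frame exactly when R is serial. Such an R need not be serial, so not valid.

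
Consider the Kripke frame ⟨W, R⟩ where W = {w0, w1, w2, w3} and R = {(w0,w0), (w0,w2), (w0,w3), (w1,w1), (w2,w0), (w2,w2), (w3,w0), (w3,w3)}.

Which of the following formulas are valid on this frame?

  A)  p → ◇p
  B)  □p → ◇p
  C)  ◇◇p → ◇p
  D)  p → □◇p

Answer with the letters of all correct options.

R is reflexive: each world relates to itself.
R is symmetric: every R-edge is matched by its reverse.
R is not transitive: w2 R w0 and w0 R w3 but not w2 R w3.
R is serial: every world has an R-successor.
(A) p → ◇p is the dual of axiom T; it is valid on a frame exactly when R is reflexive. R is reflexive, so valid.
(B) axiom D: valid iff R is serial. R is serial — valid.
(C) ◇◇p → ◇p is the dual of axiom 4, which corresponds to transitivity. R is not transitive — not valid.
(D) p → □◇p is axiom B; it is valid on a frame exactly when R is symmetric. R is symmetric, so valid.

A, B, D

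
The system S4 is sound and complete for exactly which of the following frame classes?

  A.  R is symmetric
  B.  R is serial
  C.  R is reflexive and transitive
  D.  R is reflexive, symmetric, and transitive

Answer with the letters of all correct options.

C

(A) this class determines KB, not S4.
(B) this class determines D, not S4.
(C) S4 is sound and complete for exactly this class.
(D) this class determines S5, not S4.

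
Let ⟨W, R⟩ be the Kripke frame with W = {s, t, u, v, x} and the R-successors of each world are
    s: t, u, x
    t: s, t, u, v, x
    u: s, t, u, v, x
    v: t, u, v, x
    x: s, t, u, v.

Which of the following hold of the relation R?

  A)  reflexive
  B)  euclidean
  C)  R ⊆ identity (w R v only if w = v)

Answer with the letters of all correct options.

none

(A) not reflexive: not s R s.
(B) not euclidean: t R s and t R v but not s R v.
(C) not ⊆ identity: s R t with s ≠ t.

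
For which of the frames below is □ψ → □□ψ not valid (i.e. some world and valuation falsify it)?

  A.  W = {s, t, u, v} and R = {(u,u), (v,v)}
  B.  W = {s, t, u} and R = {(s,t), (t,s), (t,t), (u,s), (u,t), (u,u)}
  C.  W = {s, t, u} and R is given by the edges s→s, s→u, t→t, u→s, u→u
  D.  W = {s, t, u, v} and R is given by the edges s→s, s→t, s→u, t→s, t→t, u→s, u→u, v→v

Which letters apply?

The schema □ψ → □□ψ is axiom 4; it is valid on a frame iff R is transitive.
(A) R is transitive (R is closed under composition), so the schema is valid here.
(B) R is not transitive (s R t and t R s but not s R s), so the schema fails here.
(C) R is transitive (R is closed under composition), so the schema is valid here.
(D) R is not transitive (t R s and s R u but not t R u), so the schema fails here.

B, D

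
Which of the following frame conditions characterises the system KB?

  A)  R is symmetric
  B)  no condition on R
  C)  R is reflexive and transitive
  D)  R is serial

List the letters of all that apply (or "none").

A

(A) KB is sound and complete for exactly this class.
(B) this class determines K, not KB.
(C) this class determines S4, not KB.
(D) this class determines D, not KB.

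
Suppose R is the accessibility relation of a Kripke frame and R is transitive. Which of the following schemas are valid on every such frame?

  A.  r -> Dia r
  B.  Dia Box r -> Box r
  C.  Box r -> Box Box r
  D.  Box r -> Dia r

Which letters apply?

(A) r -> Dia r (the dual of axiom T) characterises the reflexive frames. Such an R need not be reflexive — not valid.
(B) Dia Box r -> Box r (the dual of axiom 5) characterises the euclidean frames. Such an R need not be euclidean — not valid.
(C) axiom 4: valid iff R is transitive. Every such R is transitive — valid.
(D) Box r -> Dia r (axiom D) characterises the serial frames. Such an R need not be serial — not valid.

C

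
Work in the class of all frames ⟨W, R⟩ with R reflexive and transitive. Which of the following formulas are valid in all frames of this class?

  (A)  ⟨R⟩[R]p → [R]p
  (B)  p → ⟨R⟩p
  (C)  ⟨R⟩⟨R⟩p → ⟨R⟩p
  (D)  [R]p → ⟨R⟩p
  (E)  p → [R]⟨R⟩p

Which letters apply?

B, C, D

Reflexive relations are serial.
(A) ⟨R⟩[R]p → [R]p (the dual of axiom 5) characterises the euclidean frames. Such an R need not be euclidean — not valid.
(B) p → ⟨R⟩p (the dual of axiom T) characterises the reflexive frames. Every such R is reflexive — valid.
(C) ⟨R⟩⟨R⟩p → ⟨R⟩p (the dual of axiom 4) characterises the transitive frames. Every such R is transitive — valid.
(D) axiom D: valid iff R is serial. Every such R is serial — valid.
(E) p → [R]⟨R⟩p (axiom B) characterises the symmetric frames. Such an R need not be symmetric — not valid.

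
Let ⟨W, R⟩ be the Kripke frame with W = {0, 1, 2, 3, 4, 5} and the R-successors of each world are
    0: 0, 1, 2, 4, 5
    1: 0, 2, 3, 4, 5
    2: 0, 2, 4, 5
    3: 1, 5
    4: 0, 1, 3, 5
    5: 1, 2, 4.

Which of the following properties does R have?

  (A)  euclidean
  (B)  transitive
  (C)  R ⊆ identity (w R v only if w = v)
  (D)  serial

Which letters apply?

D

(A) not euclidean: 0 R 2 and 0 R 1 but not 2 R 1.
(B) not transitive: 0 R 1 and 1 R 3 but not 0 R 3.
(C) not ⊆ identity: 0 R 1 with 0 ≠ 1.
(D) serial: every world has an R-successor.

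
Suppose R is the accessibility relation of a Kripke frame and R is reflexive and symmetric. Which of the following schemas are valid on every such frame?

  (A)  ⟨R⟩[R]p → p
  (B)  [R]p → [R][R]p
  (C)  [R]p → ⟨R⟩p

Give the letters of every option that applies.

Reflexive relations are serial.
(A) ⟨R⟩[R]p → p is the dual of axiom B; it is valid on a frame exactly when R is symmetric. Every such R is symmetric, so valid.
(B) axiom 4: valid iff R is transitive. Such an R need not be transitive — not valid.
(C) [R]p → ⟨R⟩p is axiom D; it is valid on a frame exactly when R is serial. Every such R is serial, so valid.

A, C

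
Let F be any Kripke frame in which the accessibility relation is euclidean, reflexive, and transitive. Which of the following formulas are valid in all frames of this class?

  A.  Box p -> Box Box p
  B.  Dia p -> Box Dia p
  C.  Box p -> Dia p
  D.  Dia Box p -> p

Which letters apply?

A, B, C, D

A relation that is euclidean, reflexive, and transitive is also serial and symmetric.
(A) Box p -> Box Box p is axiom 4, which corresponds to transitivity. Every such R is transitive — valid.
(B) Dia p -> Box Dia p (axiom 5) characterises the euclidean frames. Every such R is euclidean — valid.
(C) axiom D: valid iff R is serial. Every such R is serial — valid.
(D) Dia Box p -> p is the dual of axiom B; it is valid on a frame exactly when R is symmetric. Every such R is symmetric, so valid.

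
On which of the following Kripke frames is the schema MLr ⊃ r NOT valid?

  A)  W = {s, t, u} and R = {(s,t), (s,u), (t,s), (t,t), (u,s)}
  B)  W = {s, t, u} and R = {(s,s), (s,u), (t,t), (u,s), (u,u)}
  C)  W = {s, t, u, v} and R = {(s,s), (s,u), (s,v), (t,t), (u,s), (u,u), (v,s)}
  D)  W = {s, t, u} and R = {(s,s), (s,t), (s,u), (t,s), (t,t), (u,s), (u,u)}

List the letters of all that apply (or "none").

none

The schema MLr ⊃ r is the dual of axiom B; it is valid on a frame iff R is symmetric.
(A) R is symmetric (every R-edge is matched by its reverse), so the schema is valid here.
(B) R is symmetric (every R-edge is matched by its reverse), so the schema is valid here.
(C) R is symmetric (every R-edge is matched by its reverse), so the schema is valid here.
(D) R is symmetric (every R-edge is matched by its reverse), so the schema is valid here.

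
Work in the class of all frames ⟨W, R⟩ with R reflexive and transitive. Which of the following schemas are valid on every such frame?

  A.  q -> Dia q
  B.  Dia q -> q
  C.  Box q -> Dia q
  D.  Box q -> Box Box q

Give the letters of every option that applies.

A, C, D

Reflexive relations are serial.
(A) q -> Dia q is the dual of axiom T, which corresponds to reflexivity. Every such R is reflexive — valid.
(B) Dia q -> q (the converse of T) corresponds to R being a subset of the identity. Such an R need not be a subset of the identity, so not valid.
(C) Box q -> Dia q (axiom D) characterises the serial frames. Every such R is serial — valid.
(D) Box q -> Box Box q is axiom 4; it is valid on a frame exactly when R is transitive. Every such R is transitive, so valid.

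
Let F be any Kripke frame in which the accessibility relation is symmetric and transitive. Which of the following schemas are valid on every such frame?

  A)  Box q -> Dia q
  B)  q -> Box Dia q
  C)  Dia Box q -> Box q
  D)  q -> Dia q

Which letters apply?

B, C

A symmetric transitive relation is euclidean (uRv and uRw give vRu by symmetry, then vRw by transitivity).
(A) axiom D: valid iff R is serial. Such an R need not be serial — not valid.
(B) q -> Box Dia q is axiom B; it is valid on a frame exactly when R is symmetric. Every such R is symmetric, so valid.
(C) Dia Box q -> Box q is the dual of axiom 5; it is valid on a frame exactly when R is euclidean. Every such R is euclidean, so valid.
(D) q -> Dia q is the dual of axiom T; it is valid on a frame exactly when R is reflexive. Such an R need not be reflexive, so not valid.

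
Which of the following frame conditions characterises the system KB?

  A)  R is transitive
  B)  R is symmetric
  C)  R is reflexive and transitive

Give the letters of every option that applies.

(A) this class determines K4, not KB.
(B) KB is sound and complete for exactly this class.
(C) this class determines S4, not KB.

B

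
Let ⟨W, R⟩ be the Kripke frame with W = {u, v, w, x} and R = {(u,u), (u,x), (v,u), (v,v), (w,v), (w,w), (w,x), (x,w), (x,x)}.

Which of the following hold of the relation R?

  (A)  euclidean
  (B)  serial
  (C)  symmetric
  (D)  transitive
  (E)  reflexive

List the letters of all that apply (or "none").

B, E

(A) not euclidean: u R x and u R u but not x R u.
(B) serial: every world has an R-successor.
(C) not symmetric: u R x but not x R u.
(D) not transitive: u R x and x R w but not u R w.
(E) reflexive: each world relates to itself.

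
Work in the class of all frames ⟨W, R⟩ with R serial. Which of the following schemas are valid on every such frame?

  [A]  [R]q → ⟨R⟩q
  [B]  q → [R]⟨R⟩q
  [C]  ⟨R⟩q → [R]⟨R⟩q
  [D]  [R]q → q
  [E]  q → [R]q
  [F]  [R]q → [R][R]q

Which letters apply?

A

(A) [R]q → ⟨R⟩q is axiom D, which corresponds to seriality. Every such R is serial — valid.
(B) axiom B: valid iff R is symmetric. Such an R need not be symmetric — not valid.
(C) ⟨R⟩q → [R]⟨R⟩q (axiom 5) characterises the euclidean frames. Such an R need not be euclidean — not valid.
(D) [R]q → q is axiom T; it is valid on a frame exactly when R is reflexive. Such an R need not be reflexive, so not valid.
(E) q → [R]q is equivalent to ◇p→p; it holds exactly when R ⊆ identity. Such an R need not be a subset of the identity — not valid.
(F) [R]q → [R][R]q is axiom 4; it is valid on a frame exactly when R is transitive. Such an R need not be transitive, so not valid.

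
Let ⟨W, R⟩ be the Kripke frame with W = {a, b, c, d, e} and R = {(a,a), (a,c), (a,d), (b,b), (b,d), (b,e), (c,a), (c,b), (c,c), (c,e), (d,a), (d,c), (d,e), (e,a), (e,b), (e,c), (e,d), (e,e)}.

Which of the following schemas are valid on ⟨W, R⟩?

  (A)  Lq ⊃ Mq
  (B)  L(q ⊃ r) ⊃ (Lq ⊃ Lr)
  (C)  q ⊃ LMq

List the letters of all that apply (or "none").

A, B

R is not symmetric: b R d but not d R b.
R is serial: every world has an R-successor.
(A) axiom D: valid iff R is serial. R is serial — valid.
(B) L(q ⊃ r) ⊃ (Lq ⊃ Lr) is the K axiom; it holds on all frames — valid.
(C) q ⊃ LMq is axiom B, which corresponds to symmetry. R is not symmetric — not valid.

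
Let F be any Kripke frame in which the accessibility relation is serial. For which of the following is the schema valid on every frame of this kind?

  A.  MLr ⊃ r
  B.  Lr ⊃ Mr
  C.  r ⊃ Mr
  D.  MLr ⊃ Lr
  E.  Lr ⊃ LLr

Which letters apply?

B

(A) MLr ⊃ r (the dual of axiom B) characterises the symmetric frames. Such an R need not be symmetric — not valid.
(B) Lr ⊃ Mr is axiom D, which corresponds to seriality. Every such R is serial — valid.
(C) r ⊃ Mr (the dual of axiom T) characterises the reflexive frames. Such an R need not be reflexive — not valid.
(D) MLr ⊃ Lr (the dual of axiom 5) characterises the euclidean frames. Such an R need not be euclidean — not valid.
(E) axiom 4: valid iff R is transitive. Such an R need not be transitive — not valid.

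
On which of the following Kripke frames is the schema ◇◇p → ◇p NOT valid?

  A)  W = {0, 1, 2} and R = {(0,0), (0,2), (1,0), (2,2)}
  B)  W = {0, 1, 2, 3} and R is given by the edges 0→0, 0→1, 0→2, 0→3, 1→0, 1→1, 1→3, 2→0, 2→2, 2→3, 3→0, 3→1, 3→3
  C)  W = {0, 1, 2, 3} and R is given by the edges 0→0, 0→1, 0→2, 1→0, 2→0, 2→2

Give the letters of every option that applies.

The schema ◇◇p → ◇p is the dual of axiom 4; it is valid on a frame iff R is transitive.
(A) R is not transitive (1 R 0 and 0 R 2 but not 1 R 2), so the schema fails here.
(B) R is not transitive (1 R 0 and 0 R 2 but not 1 R 2), so the schema fails here.
(C) R is not transitive (1 R 0 and 0 R 1 but not 1 R 1), so the schema fails here.

A, B, C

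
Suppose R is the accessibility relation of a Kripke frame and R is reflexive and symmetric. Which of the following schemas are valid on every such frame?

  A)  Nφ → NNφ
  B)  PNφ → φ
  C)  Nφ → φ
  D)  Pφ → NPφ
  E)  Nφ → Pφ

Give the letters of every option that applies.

Reflexive relations are serial.
(A) Nφ → NNφ is axiom 4; it is valid on a frame exactly when R is transitive. Such an R need not be transitive, so not valid.
(B) PNφ → φ is the dual of axiom B; it is valid on a frame exactly when R is symmetric. Every such R is symmetric, so valid.
(C) Nφ → φ (axiom T) characterises the reflexive frames. Every such R is reflexive — valid.
(D) axiom 5: valid iff R is euclidean. Such an R need not be euclidean — not valid.
(E) Nφ → Pφ is axiom D, which corresponds to seriality. Every such R is serial — valid.

B, C, E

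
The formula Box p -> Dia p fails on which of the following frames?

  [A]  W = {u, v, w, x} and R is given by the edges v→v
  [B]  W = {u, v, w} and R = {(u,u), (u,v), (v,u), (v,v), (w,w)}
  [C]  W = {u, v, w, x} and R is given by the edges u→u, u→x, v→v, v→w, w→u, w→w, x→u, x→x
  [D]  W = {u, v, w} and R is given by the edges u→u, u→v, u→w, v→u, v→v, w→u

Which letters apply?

A

The schema Box p -> Dia p is axiom D; it is valid on a frame iff R is serial.
(A) R is not serial (u has no R-successor), so the schema fails here.
(B) R is serial (every world has an R-successor), so the schema is valid here.
(C) R is serial (every world has an R-successor), so the schema is valid here.
(D) R is serial (every world has an R-successor), so the schema is valid here.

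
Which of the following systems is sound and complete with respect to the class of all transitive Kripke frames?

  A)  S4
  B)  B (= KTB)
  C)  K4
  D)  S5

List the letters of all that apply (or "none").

(A) S4 is determined by the class of reflexive and transitive frames.
(B) B (= KTB) is determined by the class of reflexive and symmetric frames.
(C) K4 is determined by exactly this class.
(D) S5 is determined by the class of reflexive, symmetric, and transitive frames.

C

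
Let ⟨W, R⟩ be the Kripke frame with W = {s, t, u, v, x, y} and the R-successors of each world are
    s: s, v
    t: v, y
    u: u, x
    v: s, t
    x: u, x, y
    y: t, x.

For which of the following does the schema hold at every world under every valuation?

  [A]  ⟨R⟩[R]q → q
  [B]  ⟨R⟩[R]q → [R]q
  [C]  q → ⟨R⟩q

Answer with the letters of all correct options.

R is not reflexive: not t R t.
R is symmetric: every R-edge is matched by its reverse.
R is not euclidean: t R v and t R y but not v R y.
(A) the dual of axiom B: valid iff R is symmetric. R is symmetric — valid.
(B) ⟨R⟩[R]q → [R]q is the dual of axiom 5, which corresponds to the euclidean property. R is not euclidean — not valid.
(C) q → ⟨R⟩q (the dual of axiom T) characterises the reflexive frames. R is not reflexive — not valid.

A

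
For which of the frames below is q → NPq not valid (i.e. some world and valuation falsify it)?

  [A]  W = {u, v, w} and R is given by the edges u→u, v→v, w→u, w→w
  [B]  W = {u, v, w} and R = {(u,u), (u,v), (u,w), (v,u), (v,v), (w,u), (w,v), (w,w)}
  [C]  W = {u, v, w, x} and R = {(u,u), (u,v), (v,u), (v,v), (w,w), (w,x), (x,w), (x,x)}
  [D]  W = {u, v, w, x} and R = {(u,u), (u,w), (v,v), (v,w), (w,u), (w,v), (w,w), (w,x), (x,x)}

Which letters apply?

A, B, D

The schema q → NPq is axiom B; it is valid on a frame iff R is symmetric.
(A) R is not symmetric (w R u but not u R w), so the schema fails here.
(B) R is not symmetric (w R v but not v R w), so the schema fails here.
(C) R is symmetric (every R-edge is matched by its reverse), so the schema is valid here.
(D) R is not symmetric (w R x but not x R w), so the schema fails here.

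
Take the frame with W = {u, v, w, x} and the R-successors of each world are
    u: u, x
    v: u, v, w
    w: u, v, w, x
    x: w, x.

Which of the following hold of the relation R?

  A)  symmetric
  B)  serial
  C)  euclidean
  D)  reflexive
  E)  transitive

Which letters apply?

(A) not symmetric: u R x but not x R u.
(B) serial: every world has an R-successor.
(C) not euclidean: u R x and u R u but not x R u.
(D) reflexive: each world relates to itself.
(E) not transitive: u R x and x R w but not u R w.

B, D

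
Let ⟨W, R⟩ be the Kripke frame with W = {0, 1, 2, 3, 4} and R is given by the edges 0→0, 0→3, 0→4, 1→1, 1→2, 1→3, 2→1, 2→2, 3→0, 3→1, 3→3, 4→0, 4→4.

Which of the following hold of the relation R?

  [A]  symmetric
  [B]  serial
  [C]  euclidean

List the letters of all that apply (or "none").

(A) symmetric: every R-edge is matched by its reverse.
(B) serial: every world has an R-successor.
(C) not euclidean: 0 R 3 and 0 R 4 but not 3 R 4.

A, B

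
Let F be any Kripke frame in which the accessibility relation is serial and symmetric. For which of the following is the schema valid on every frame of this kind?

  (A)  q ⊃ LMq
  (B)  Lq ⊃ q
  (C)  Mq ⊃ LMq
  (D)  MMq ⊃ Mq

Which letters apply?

(A) q ⊃ LMq is axiom B; it is valid on a frame exactly when R is symmetric. Every such R is symmetric, so valid.
(B) Lq ⊃ q is axiom T; it is valid on a frame exactly when R is reflexive. Such an R need not be reflexive, so not valid.
(C) Mq ⊃ LMq (axiom 5) characterises the euclidean frames. Such an R need not be euclidean — not valid.
(D) MMq ⊃ Mq (the dual of axiom 4) characterises the transitive frames. Such an R need not be transitive — not valid.

A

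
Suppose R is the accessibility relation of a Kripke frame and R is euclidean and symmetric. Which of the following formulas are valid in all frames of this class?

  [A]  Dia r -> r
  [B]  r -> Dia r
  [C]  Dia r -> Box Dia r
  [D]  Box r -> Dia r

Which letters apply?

C

A symmetric euclidean relation is transitive (uRv and vRw give vRu by symmetry, then uRw by the euclidean condition, applied at v).
(A) Dia r -> r (the converse of T) corresponds to R being a subset of the identity. Such an R need not be a subset of the identity, so not valid.
(B) r -> Dia r is the dual of axiom T; it is valid on a frame exactly when R is reflexive. Such an R need not be reflexive, so not valid.
(C) Dia r -> Box Dia r (axiom 5) characterises the euclidean frames. Every such R is euclidean — valid.
(D) axiom D: valid iff R is serial. Such an R need not be serial — not valid.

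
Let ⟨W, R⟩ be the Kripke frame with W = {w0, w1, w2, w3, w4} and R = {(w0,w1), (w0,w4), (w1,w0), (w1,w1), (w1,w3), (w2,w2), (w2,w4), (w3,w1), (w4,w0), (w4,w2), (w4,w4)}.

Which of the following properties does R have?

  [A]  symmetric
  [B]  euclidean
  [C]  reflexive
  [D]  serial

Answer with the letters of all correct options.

(A) symmetric: every R-edge is matched by its reverse.
(B) not euclidean: w0 R w1 and w0 R w4 but not w1 R w4.
(C) not reflexive: not w0 R w0.
(D) serial: every world has an R-successor.

A, D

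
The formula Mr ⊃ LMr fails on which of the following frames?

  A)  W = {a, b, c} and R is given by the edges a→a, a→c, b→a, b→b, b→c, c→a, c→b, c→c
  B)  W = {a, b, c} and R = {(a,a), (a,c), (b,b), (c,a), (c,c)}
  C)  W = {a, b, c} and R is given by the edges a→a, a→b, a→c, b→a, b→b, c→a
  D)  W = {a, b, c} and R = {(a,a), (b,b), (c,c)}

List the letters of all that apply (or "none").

A, C

The schema Mr ⊃ LMr is axiom 5; it is valid on a frame iff R is euclidean.
(A) R is not euclidean (b R a and b R b but not a R b), so the schema fails here.
(B) R is euclidean (any two R-successors of the same world are R-related), so the schema is valid here.
(C) R is not euclidean (a R b and a R c but not b R c), so the schema fails here.
(D) R is euclidean (any two R-successors of the same world are R-related), so the schema is valid here.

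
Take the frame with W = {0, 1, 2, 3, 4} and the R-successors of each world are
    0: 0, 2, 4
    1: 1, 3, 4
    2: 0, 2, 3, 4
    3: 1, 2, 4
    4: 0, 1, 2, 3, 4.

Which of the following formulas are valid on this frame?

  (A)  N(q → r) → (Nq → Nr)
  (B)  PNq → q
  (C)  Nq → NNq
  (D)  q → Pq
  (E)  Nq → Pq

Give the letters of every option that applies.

A, B, E

R is not reflexive: not 3 R 3.
R is symmetric: every R-edge is matched by its reverse.
R is not transitive: 0 R 2 and 2 R 3 but not 0 R 3.
R is serial: every world has an R-successor.
(A) N(q → r) → (Nq → Nr) is the K axiom; it holds on all frames — valid.
(B) PNq → q (the dual of axiom B) characterises the symmetric frames. R is symmetric — valid.
(C) axiom 4: valid iff R is transitive. R is not transitive — not valid.
(D) q → Pq is the dual of axiom T, which corresponds to reflexivity. R is not reflexive — not valid.
(E) Nq → Pq is axiom D; it is valid on a frame exactly when R is serial. R is serial, so valid.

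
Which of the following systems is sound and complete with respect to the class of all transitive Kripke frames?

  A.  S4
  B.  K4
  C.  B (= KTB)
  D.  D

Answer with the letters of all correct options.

(A) S4 is determined by the class of reflexive and transitive frames.
(B) K4 is determined by exactly this class.
(C) B (= KTB) is determined by the class of reflexive and symmetric frames.
(D) D is determined by the class of serial frames.

B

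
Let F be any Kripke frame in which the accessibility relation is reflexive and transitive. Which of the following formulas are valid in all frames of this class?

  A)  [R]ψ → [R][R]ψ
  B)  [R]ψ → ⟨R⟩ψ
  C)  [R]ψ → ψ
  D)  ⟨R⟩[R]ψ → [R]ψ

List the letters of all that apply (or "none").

A, B, C

Reflexive relations are serial.
(A) [R]ψ → [R][R]ψ (axiom 4) characterises the transitive frames. Every such R is transitive — valid.
(B) [R]ψ → ⟨R⟩ψ is axiom D, which corresponds to seriality. Every such R is serial — valid.
(C) [R]ψ → ψ (axiom T) characterises the reflexive frames. Every such R is reflexive — valid.
(D) ⟨R⟩[R]ψ → [R]ψ (the dual of axiom 5) characterises the euclidean frames. Such an R need not be euclidean — not valid.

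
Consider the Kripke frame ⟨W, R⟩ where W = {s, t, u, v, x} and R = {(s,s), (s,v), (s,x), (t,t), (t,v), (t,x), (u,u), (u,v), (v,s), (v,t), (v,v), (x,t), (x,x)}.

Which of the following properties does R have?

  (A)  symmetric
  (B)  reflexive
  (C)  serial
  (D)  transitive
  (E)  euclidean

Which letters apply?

B, C

(A) not symmetric: s R x but not x R s.
(B) reflexive: each world relates to itself.
(C) serial: every world has an R-successor.
(D) not transitive: s R v and v R t but not s R t.
(E) not euclidean: s R v and s R x but not v R x.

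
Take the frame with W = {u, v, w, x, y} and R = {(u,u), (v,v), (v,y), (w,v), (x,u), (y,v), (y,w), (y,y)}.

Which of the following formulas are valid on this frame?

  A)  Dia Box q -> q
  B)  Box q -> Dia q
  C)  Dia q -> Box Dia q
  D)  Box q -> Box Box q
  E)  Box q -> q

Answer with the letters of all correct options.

R is not reflexive: not w R w.
R is not symmetric: w R v but not v R w.
R is not transitive: v R y and y R w but not v R w.
R is not euclidean: y R v and y R w but not v R w.
R is serial: every world has an R-successor.
(A) Dia Box q -> q is the dual of axiom B; it is valid on a frame exactly when R is symmetric. R is not symmetric, so not valid.
(B) Box q -> Dia q (axiom D) characterises the serial frames. R is serial — valid.
(C) Dia q -> Box Dia q is axiom 5; it is valid on a frame exactly when R is euclidean. R is not euclidean, so not valid.
(D) Box q -> Box Box q is axiom 4, which corresponds to transitivity. R is not transitive — not valid.
(E) axiom T: valid iff R is reflexive. R is not reflexive — not valid.

B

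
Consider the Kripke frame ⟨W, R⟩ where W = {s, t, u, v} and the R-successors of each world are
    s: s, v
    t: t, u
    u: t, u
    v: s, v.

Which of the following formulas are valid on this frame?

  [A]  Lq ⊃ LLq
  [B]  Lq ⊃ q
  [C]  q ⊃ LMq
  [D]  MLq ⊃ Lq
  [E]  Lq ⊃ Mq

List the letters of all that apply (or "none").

R is reflexive: each world relates to itself.
R is symmetric: every R-edge is matched by its reverse.
R is transitive: R is closed under composition.
R is euclidean: any two R-successors of the same world are R-related.
R is serial: every world has an R-successor.
(A) Lq ⊃ LLq is axiom 4; it is valid on a frame exactly when R is transitive. R is transitive, so valid.
(B) Lq ⊃ q (axiom T) characterises the reflexive frames. R is reflexive — valid.
(C) q ⊃ LMq is axiom B, which corresponds to symmetry. R is symmetric — valid.
(D) the dual of axiom 5: valid iff R is euclidean. R is euclidean — valid.
(E) Lq ⊃ Mq (axiom D) characterises the serial frames. R is serial — valid.

A, B, C, D, E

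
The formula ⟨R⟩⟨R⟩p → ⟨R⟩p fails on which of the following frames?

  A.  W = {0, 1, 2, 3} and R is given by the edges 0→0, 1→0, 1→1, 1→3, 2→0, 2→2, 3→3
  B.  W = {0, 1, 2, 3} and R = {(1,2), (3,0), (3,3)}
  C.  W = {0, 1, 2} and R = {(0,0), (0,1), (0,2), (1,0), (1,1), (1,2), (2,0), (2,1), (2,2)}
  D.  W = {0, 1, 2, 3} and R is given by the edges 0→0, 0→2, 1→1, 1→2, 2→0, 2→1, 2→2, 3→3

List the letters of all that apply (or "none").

The schema ⟨R⟩⟨R⟩p → ⟨R⟩p is the dual of axiom 4; it is valid on a frame iff R is transitive.
(A) R is transitive (R is closed under composition), so the schema is valid here.
(B) R is transitive (R is closed under composition), so the schema is valid here.
(C) R is transitive (R is closed under composition), so the schema is valid here.
(D) R is not transitive (0 R 2 and 2 R 1 but not 0 R 1), so the schema fails here.

D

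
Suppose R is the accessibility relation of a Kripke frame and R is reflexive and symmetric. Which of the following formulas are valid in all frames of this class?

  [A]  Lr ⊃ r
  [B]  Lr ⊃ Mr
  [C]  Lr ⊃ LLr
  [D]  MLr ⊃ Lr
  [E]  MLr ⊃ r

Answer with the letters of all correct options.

A, B, E

Reflexive relations are serial.
(A) Lr ⊃ r (axiom T) characterises the reflexive frames. Every such R is reflexive — valid.
(B) Lr ⊃ Mr is axiom D; it is valid on a frame exactly when R is serial. Every such R is serial, so valid.
(C) Lr ⊃ LLr is axiom 4; it is valid on a frame exactly when R is transitive. Such an R need not be transitive, so not valid.
(D) MLr ⊃ Lr is the dual of axiom 5, which corresponds to the euclidean property. Such an R need not be euclidean — not valid.
(E) the dual of axiom B: valid iff R is symmetric. Every such R is symmetric — valid.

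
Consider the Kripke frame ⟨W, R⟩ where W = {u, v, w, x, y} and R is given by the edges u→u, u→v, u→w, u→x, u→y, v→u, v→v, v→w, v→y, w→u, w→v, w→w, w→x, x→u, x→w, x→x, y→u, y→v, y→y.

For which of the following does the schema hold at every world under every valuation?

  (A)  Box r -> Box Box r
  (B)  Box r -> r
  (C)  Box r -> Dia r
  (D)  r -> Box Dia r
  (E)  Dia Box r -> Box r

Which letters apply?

R is reflexive: each world relates to itself.
R is symmetric: every R-edge is matched by its reverse.
R is not transitive: v R u and u R x but not v R x.
R is not euclidean: u R v and u R x but not v R x.
R is serial: every world has an R-successor.
(A) axiom 4: valid iff R is transitive. R is not transitive — not valid.
(B) Box r -> r is axiom T, which corresponds to reflexivity. R is reflexive — valid.
(C) Box r -> Dia r (axiom D) characterises the serial frames. R is serial — valid.
(D) r -> Box Dia r is axiom B; it is valid on a frame exactly when R is symmetric. R is symmetric, so valid.
(E) Dia Box r -> Box r is the dual of axiom 5; it is valid on a frame exactly when R is euclidean. R is not euclidean, so not valid.

B, C, D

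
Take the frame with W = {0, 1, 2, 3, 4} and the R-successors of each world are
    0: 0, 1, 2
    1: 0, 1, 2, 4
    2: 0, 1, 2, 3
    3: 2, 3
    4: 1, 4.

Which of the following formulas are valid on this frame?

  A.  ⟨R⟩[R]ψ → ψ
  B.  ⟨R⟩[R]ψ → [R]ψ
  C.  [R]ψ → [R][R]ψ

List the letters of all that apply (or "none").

A

R is symmetric: every R-edge is matched by its reverse.
R is not transitive: 0 R 1 and 1 R 4 but not 0 R 4.
R is not euclidean: 1 R 0 and 1 R 4 but not 0 R 4.
(A) the dual of axiom B: valid iff R is symmetric. R is symmetric — valid.
(B) ⟨R⟩[R]ψ → [R]ψ is the dual of axiom 5, which corresponds to the euclidean property. R is not euclidean — not valid.
(C) [R]ψ → [R][R]ψ is axiom 4, which corresponds to transitivity. R is not transitive — not valid.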